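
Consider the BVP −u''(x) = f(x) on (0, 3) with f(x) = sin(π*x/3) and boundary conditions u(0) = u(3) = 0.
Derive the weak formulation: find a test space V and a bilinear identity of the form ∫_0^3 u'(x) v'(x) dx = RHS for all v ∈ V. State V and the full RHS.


V = H^1_0(0, 3) (so v(0) = v(3) = 0); weak form: ∫_0^3 u'v' dx = ∫_0^3 (sin(π*x/3)) v dx for all v ∈ V.

Multiply both sides by a test function v and integrate from 0 to 3:
  ∫_0^3 −u''(x) v(x) dx = ∫_0^3 f(x) v(x) dx.
Integrate the LHS by parts once:
  ∫_0^3 −u'' v dx = −[u'(x) v(x)]_0^3 + ∫_0^3 u'(x) v'(x) dx.
Thus ∫_0^3 u'(x) v'(x) dx = ∫_0^3 f(x) v(x) dx + [u'(x) v(x)]_0^3.
Choose V so that boundary terms are either known or forced to vanish.
u is Dirichlet: u(0) = u(3) = 0. Let V = H^1_0(0, 3); then v(0) = v(3) = 0, and [u' v]_0^3 = 0.
Weak formulation: find u (satisfying any essential BC) such that ∫_0^3 u'(x) v'(x) dx = ∫_0^3 f v dx for all v ∈ V.
Substituting f(x) = sin(π*x/3), the right-hand side is ∫_0^3 (sin(π*x/3)) v dx.


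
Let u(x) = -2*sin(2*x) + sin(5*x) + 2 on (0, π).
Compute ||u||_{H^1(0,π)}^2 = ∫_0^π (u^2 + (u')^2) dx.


||u||_{H^1(0,π)}^2 = 8/5 + 27*π

u'(x) = -4*cos(2*x) + 5*cos(5*x).
Expand u² and (u')² and integrate term by term on (0, π), using: for integers n ≥ 1, ∫_0^π sin²(nx) dx = ∫_0^π cos²(nx) dx = π/2; for n ≠ n', ∫_0^π sin(nx)sin(n'x) dx = ∫_0^π cos(nx)cos(n'x) dx = 0; and by product-to-sum, ∫_0^π sin(nx)cos(n'x) dx = ½∫_0^π [sin((n+n')x) + sin((n−n')x)] dx, which is 0 when n+n' is even and 2n/(n²−n'²) when n+n' is odd (it need not vanish on (0, π)). For the constant mode: ∫_0^π 1 dx = π, ∫_0^π cos(nx) dx = 0, ∫_0^π sin(nx) dx = (1−(−1)^n)/n.
  u² squared terms: (2)²·∫1 dx = 4·π = 4*π;  (-2)²·∫sin(2x)² dx = 4·π/2 = 2*π;  (1)²·∫sin(5x)² dx = 1·π/2 = π/2.
  u² cross terms: 2·(2)·(-2)·∫1·sin(2x) dx = -8·(0) = 0;  2·(2)·(1)·∫1·sin(5x) dx = 4·(2/5) = 8/5;  2·(-2)·(1)·∫sin(2x)·sin(5x) dx = -4·(0) = 0.
  So ∫_0^π u² dx = 4*π + 2*π + π/2 + 0 + 8/5 + 0 = 8/5 + 13*π/2.
  (u')² squared terms: (-4)²·∫cos(2x)² dx = 16·π/2 = 8*π;  (5)²·∫cos(5x)² dx = 25·π/2 = 25*π/2.
  (u')² cross terms: 2·(-4)·(5)·∫cos(2x)·cos(5x) dx = -40·(0) = 0.
  So ∫_0^π (u')² dx = 8*π + 25*π/2 + 0 = 41*π/2.
||u||_{H^1}^2 = (8/5 + 13*π/2) + (41*π/2) = 8/5 + 27*π.


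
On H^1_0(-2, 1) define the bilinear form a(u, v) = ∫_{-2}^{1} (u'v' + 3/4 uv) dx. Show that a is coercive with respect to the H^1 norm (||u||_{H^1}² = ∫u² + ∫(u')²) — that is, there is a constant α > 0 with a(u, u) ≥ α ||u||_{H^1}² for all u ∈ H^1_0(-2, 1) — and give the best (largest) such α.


α = (27/4 + π^2)/(9 + π^2)

Coercivity of a(·,·) on H^1_0(-2, 1) means a(u, u) ≥ α ||u||_{H^1}² for every u ∈ H^1_0.
The interval has length L = 3, and Poincaré/coercivity depend only on L. Here a(u, u) = ∫(u')² + (3/4)·∫u².
Here 0 < c = 3/4 < 1. The condition a(u,u) ≥ α||u||_{H^1}² reads (1−α)∫(u')² ≥ (α−c)∫u². Any admissible α is ≤ 1 (rapidly oscillating u have ∫u²/∫(u')² → 0), and α = 1 would force 0 ≥ (1−c)∫u², impossible since c < 1; so 1−α > 0. By the sharp Poincaré inequality on H^1_0 of an interval of length L, ∫(u')² ≥ (π/L)²∫u² with equality for the first sine mode sin(π(x−x₀)/L) (x₀ the left endpoint), so the inequality holds for all u iff (1−α)(π/L)² ≥ α − c, i.e. α ≤ ((π/L)² + c)/((π/L)² + 1) = (1 + c(L/π)²)/(1 + (L/π)²). With (π/L)² = π^2/9 and c = 3/4, the largest admissible constant is α = ((π/L)² + c)/((π/L)² + 1).
Simplifying, α = (27/4 + π^2)/(9 + π^2).


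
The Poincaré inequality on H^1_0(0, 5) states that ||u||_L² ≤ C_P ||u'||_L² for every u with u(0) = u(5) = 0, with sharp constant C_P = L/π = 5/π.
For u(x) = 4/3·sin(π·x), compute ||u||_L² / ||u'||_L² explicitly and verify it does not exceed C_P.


||u||_L² / ||u'||_L² = 1/π < C_P = 5/π.

u(x) = 4/3·sin(π·x), so u'(x) = 4*π*cos(π*x)/3.
Writing u(x) = A·sin(kπx/L) with A = 4/3 and k = 5, use ∫_0^L sin²(kπx/L) dx = L/2 and ∫_0^L cos²(kπx/L) dx = L/2.
u² = 16/9·sin²(π·x) and (u')² = 16*π^2/9·cos²(π·x), and each of sin², cos² integrates to L/2 = 5/2 over (0, 5).
∫_0^5 u² dx = 40/9, so ||u||_L² = 2*sqrt(10)/3.
∫_0^5 (u')² dx = 40*π^2/9, so ||u'||_L² = 2*sqrt(10)*π/3.
Ratio ||u||_L² / ||u'||_L² = 1/π.
Sharp Poincaré constant on H^1_0(0, 5) is C_P = L/π = 5/π, achieved by sin(π/5·x).
This is the k = 5 harmonic; the ratio L/(kπ) is strictly less than C_P = L/π, consistent with the sharp inequality ||u||_L² ≤ C_P ||u'||_L².


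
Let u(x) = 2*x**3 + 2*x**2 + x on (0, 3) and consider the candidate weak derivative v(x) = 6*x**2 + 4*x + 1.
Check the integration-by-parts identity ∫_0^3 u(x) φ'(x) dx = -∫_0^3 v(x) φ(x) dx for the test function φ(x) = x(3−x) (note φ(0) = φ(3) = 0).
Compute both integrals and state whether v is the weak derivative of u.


LHS = -522/5, RHS = -522/5. Yes, v = u' weakly.

u(x) = 2*x**3 + 2*x**2 + x, classical derivative u'(x) = 6*x**2 + 4*x + 1.
φ(x) = x(3−x), so φ'(x) = 3 - 2*x.
Note φ(0) = φ(3) = 0, so the boundary term u·φ vanishes.
LHS = ∫_0^3 u(x) φ'(x) dx = ∫_0^3 (-4*x^4 + 2*x^3 + 4*x^2 + 3*x) dx. Term by term:
  ∫_0^3 -4*x^4 dx = -972/5;  ∫_0^3 2*x^3 dx = 81/2;  ∫_0^3 4*x^2 dx = 36;
  ∫_0^3 3*x dx = 27/2.
Sum: -972/5 + 81/2 + 36 + 27/2 = -522/5.
So LHS = -522/5.
∫_0^3 v(x) φ(x) dx = ∫_0^3 (-6*x^4 + 14*x^3 + 11*x^2 + 3*x) dx. Term by term:
  ∫_0^3 -6*x^4 dx = -1458/5;  ∫_0^3 14*x^3 dx = 567/2;  ∫_0^3 11*x^2 dx = 99;
  ∫_0^3 3*x dx = 27/2.
Sum: -1458/5 + 567/2 + 99 + 27/2 = 522/5.
So RHS = -∫_0^3 v(x) φ(x) dx = -522/5.
LHS = RHS, so the identity holds for this test φ.
Moreover u is smooth here and v(x) = u'(x) = 6*x**2 + 4*x + 1 pointwise, so the identity holds for every test function. Hence v is the weak derivative of u.


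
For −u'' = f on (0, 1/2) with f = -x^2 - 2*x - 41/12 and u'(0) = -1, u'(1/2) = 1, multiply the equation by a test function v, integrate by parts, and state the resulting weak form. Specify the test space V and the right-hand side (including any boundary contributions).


V = H^1(0, 1/2) (v unrestricted at boundary; u is determined up to an additive constant); weak form: ∫_0^1/2 u'v' dx = ∫_0^1/2 (-x^2 - 2*x - 41/12) v dx + v(1/2) + v(0) for all v ∈ V.

Multiply both sides by a test function v and integrate from 0 to 1/2:
  ∫_0^1/2 −u''(x) v(x) dx = ∫_0^1/2 f(x) v(x) dx.
Integrate the LHS by parts once:
  ∫_0^1/2 −u'' v dx = −[u'(x) v(x)]_0^1/2 + ∫_0^1/2 u'(x) v'(x) dx.
Thus ∫_0^1/2 u'(x) v'(x) dx = ∫_0^1/2 f(x) v(x) dx + [u'(x) v(x)]_0^1/2.
Choose V so that boundary terms are either known or forced to vanish.
u has inhomogeneous Neumann u'(0) = -1, u'(1/2) = 1. [u' v]_0^1/2 = (1)·v(1/2) − (-1)·v(0) = v(1/2) + v(0). Take V = H^1(0, 1/2); boundary term becomes part of RHS.
Weak formulation: find u (satisfying any essential BC) such that ∫_0^1/2 u'(x) v'(x) dx = ∫_0^1/2 f v dx + v(1/2) + v(0) for all v ∈ V (Neumann data are natural BCs: they enter the RHS as boundary terms).
Substituting f(x) = -x^2 - 2*x - 41/12, the right-hand side is ∫_0^1/2 (-x^2 - 2*x - 41/12) v dx + v(1/2) + v(0).
Compatibility check (pure Neumann): taking v ≡ 1 ∈ V gives 0 = ∫_0^1/2 f dx + (1) − (-1), i.e. ∫_0^1/2 f dx must equal u'(0) − u'(1/2) = -2. Indeed ∫_0^1/2 (-x^2 - 2*x - 41/12) dx = -2, so the data are compatible. The solution is then unique only up to an additive constant (fix it e.g. by requiring ∫_0^1/2 u dx = 0).


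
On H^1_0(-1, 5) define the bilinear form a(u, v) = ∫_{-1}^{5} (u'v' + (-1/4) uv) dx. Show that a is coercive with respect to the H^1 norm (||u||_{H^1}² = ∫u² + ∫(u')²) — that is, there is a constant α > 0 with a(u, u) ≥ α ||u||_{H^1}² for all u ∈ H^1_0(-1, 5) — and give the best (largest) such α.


α = (-9 + π^2)/(π^2 + 36)

Coercivity of a(·,·) on H^1_0(-1, 5) means a(u, u) ≥ α ||u||_{H^1}² for every u ∈ H^1_0.
The interval has length L = 6, and Poincaré/coercivity depend only on L. Here a(u, u) = ∫(u')² + (-1/4)·∫u².
Here c = -1/4 < 0 with |c| < (π/L)² = π^2/36, so coercivity still holds. The condition a(u,u) ≥ α||u||_{H^1}² reads (1−α)∫(u')² ≥ (α−c)∫u². Any admissible α is ≤ 1 (rapidly oscillating u have ∫u²/∫(u')² → 0), and α = 1 would force 0 ≥ (1−c)∫u², impossible since c < 1; so 1−α > 0. By the sharp Poincaré inequality on H^1_0 of an interval of length L, ∫(u')² ≥ (π/L)²∫u² with equality for the first sine mode sin(π(x−x₀)/L) (x₀ the left endpoint), so the inequality holds for all u iff (1−α)(π/L)² ≥ α − c, i.e. α ≤ ((π/L)² + c)/((π/L)² + 1) = (1 + c(L/π)²)/(1 + (L/π)²). (Direct route, valid since c ≤ 0: Poincaré gives c∫u² ≥ c(L/π)²∫(u')², so a(u,u) ≥ (1 + c(L/π)²)∫(u')², while ||u||_{H^1}² ≤ (1 + (L/π)²)∫(u')²; dividing yields the same α.) With (π/L)² = π^2/36 and c = -1/4, the largest admissible constant is α = ((π/L)² + c)/((π/L)² + 1).
Simplifying, α = (-9 + π^2)/(π^2 + 36).


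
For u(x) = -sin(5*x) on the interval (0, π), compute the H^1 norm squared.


||u||_{H^1(0,π)}^2 = 13*π

u'(x) = -5*cos(5*x).
Expand u² and (u')² and integrate term by term on (0, π), using: for integers n ≥ 1, ∫_0^π sin²(nx) dx = ∫_0^π cos²(nx) dx = π/2; for n ≠ n', ∫_0^π sin(nx)sin(n'x) dx = ∫_0^π cos(nx)cos(n'x) dx = 0; and by product-to-sum, ∫_0^π sin(nx)cos(n'x) dx = ½∫_0^π [sin((n+n')x) + sin((n−n')x)] dx, which is 0 when n+n' is even and 2n/(n²−n'²) when n+n' is odd (it need not vanish on (0, π)).
  u² squared terms: (-1)²·∫sin(5x)² dx = 1·π/2 = π/2.
  So ∫_0^π u² dx = π/2.
  (u')² squared terms: (-5)²·∫cos(5x)² dx = 25·π/2 = 25*π/2.
  So ∫_0^π (u')² dx = 25*π/2.
||u||_{H^1}^2 = (π/2) + (25*π/2) = 13*π.


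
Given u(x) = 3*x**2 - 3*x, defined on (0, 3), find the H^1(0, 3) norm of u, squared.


||u||_{H^1}^2 = 3429/10

The H^1 norm (squared) on an interval (0, L) is
  ||u||_{H^1}^2 = ∫_0^L u(x)^2 dx + ∫_0^L u'(x)^2 dx.
Compute u'(x) = 6*x - 3.
Then u(x)^2 = 9*x**4 - 18*x**3 + 9*x**2 and u'(x)^2 = 36*x**2 - 36*x + 9.
Integrate each monomial from 0 to 3 using ∫_0^3 c·x^n dx = c·3^(n+1)/(n+1):
  ∫_0^3 u(x)^2 dx = ∫_0^3 (9*x^4 - 18*x^3 + 9*x^2) dx. Term by term:
    ∫_0^3 9*x^4 dx = 2187/5;  ∫_0^3 -18*x^3 dx = -729/2;  ∫_0^3 9*x^2 dx = 81.
  Sum: 2187/5 − 729/2 + 81 = 1539/10.
  ∫_0^3 u'(x)^2 dx = ∫_0^3 (36*x^2 - 36*x + 9) dx. Term by term:
    ∫_0^3 36*x^2 dx = 324;  ∫_0^3 -36*x dx = -162;  ∫_0^3 9 dx = 27.
  Sum: 324 − 162 + 27 = 189.
Adding: ||u||_{H^1}^2 = 1539/10 + 189 = 3429/10.


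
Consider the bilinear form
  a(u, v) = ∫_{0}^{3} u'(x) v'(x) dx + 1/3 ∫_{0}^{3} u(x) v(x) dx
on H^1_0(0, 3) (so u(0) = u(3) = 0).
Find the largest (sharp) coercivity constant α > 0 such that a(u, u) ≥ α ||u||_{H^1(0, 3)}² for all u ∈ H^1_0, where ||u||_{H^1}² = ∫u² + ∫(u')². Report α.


α = (3 + π^2)/(9 + π^2)

Coercivity of a(·,·) on H^1_0(0, 3) means a(u, u) ≥ α ||u||_{H^1}² for every u ∈ H^1_0.
The interval has length L = 3, and Poincaré/coercivity depend only on L. Here a(u, u) = ∫(u')² + (1/3)·∫u².
Here 0 < c = 1/3 < 1. The condition a(u,u) ≥ α||u||_{H^1}² reads (1−α)∫(u')² ≥ (α−c)∫u². Any admissible α is ≤ 1 (rapidly oscillating u have ∫u²/∫(u')² → 0), and α = 1 would force 0 ≥ (1−c)∫u², impossible since c < 1; so 1−α > 0. By the sharp Poincaré inequality on H^1_0 of an interval of length L, ∫(u')² ≥ (π/L)²∫u² with equality for the first sine mode sin(π(x−x₀)/L) (x₀ the left endpoint), so the inequality holds for all u iff (1−α)(π/L)² ≥ α − c, i.e. α ≤ ((π/L)² + c)/((π/L)² + 1) = (1 + c(L/π)²)/(1 + (L/π)²). With (π/L)² = π^2/9 and c = 1/3, the largest admissible constant is α = ((π/L)² + c)/((π/L)² + 1).
Simplifying, α = (3 + π^2)/(9 + π^2).


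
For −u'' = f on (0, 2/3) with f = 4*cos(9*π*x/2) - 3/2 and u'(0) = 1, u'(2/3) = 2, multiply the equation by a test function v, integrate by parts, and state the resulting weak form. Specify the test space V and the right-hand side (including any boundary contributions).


V = H^1(0, 2/3) (v unrestricted at boundary; u is determined up to an additive constant); weak form: ∫_0^2/3 u'v' dx = ∫_0^2/3 (4*cos(9*π*x/2) - 3/2) v dx + 2·v(2/3) − v(0) for all v ∈ V.

Multiply both sides by a test function v and integrate from 0 to 2/3:
  ∫_0^2/3 −u''(x) v(x) dx = ∫_0^2/3 f(x) v(x) dx.
Integrate the LHS by parts once:
  ∫_0^2/3 −u'' v dx = −[u'(x) v(x)]_0^2/3 + ∫_0^2/3 u'(x) v'(x) dx.
Thus ∫_0^2/3 u'(x) v'(x) dx = ∫_0^2/3 f(x) v(x) dx + [u'(x) v(x)]_0^2/3.
Choose V so that boundary terms are either known or forced to vanish.
u has inhomogeneous Neumann u'(0) = 1, u'(2/3) = 2. [u' v]_0^2/3 = (2)·v(2/3) − (1)·v(0) = 2·v(2/3) − v(0). Take V = H^1(0, 2/3); boundary term becomes part of RHS.
Weak formulation: find u (satisfying any essential BC) such that ∫_0^2/3 u'(x) v'(x) dx = ∫_0^2/3 f v dx + 2·v(2/3) − v(0) for all v ∈ V (Neumann data are natural BCs: they enter the RHS as boundary terms).
Substituting f(x) = 4*cos(9*π*x/2) - 3/2, the right-hand side is ∫_0^2/3 (4*cos(9*π*x/2) - 3/2) v dx + 2·v(2/3) − v(0).
Compatibility check (pure Neumann): taking v ≡ 1 ∈ V gives 0 = ∫_0^2/3 f dx + (2) − (1), i.e. ∫_0^2/3 f dx must equal u'(0) − u'(2/3) = -1. Indeed ∫_0^2/3 (4*cos(9*π*x/2) - 3/2) dx = -1, so the data are compatible. The solution is then unique only up to an additive constant (fix it e.g. by requiring ∫_0^2/3 u dx = 0).


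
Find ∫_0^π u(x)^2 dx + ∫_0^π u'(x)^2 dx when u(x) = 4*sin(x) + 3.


||u||_{H^1(0,π)}^2 = 48 + 25*π

u'(x) = 4*cos(x).
Expand u² and (u')² and integrate term by term on (0, π), using: for integers n ≥ 1, ∫_0^π sin²(nx) dx = ∫_0^π cos²(nx) dx = π/2; for n ≠ n', ∫_0^π sin(nx)sin(n'x) dx = ∫_0^π cos(nx)cos(n'x) dx = 0; and by product-to-sum, ∫_0^π sin(nx)cos(n'x) dx = ½∫_0^π [sin((n+n')x) + sin((n−n')x)] dx, which is 0 when n+n' is even and 2n/(n²−n'²) when n+n' is odd (it need not vanish on (0, π)). For the constant mode: ∫_0^π 1 dx = π, ∫_0^π cos(nx) dx = 0, ∫_0^π sin(nx) dx = (1−(−1)^n)/n.
  u² squared terms: (3)²·∫1 dx = 9·π = 9*π;  (4)²·∫sin(x)² dx = 16·π/2 = 8*π.
  u² cross terms: 2·(3)·(4)·∫1·sin(x) dx = 24·(2) = 48.
  So ∫_0^π u² dx = 9*π + 8*π + 48 = 48 + 17*π.
  (u')² squared terms: (4)²·∫cos(x)² dx = 16·π/2 = 8*π.
  So ∫_0^π (u')² dx = 8*π.
||u||_{H^1}^2 = (48 + 17*π) + (8*π) = 48 + 25*π.


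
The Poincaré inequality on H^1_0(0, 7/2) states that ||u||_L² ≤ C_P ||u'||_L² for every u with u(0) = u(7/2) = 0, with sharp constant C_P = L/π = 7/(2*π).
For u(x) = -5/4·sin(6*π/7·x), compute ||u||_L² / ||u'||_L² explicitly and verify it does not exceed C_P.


||u||_L² / ||u'||_L² = 7/(6*π) < C_P = 7/(2*π).

u(x) = -5/4·sin(6*π/7·x), so u'(x) = -15*π*cos(6*π*x/7)/14.
Writing u(x) = A·sin(kπx/L) with A = -5/4 and k = 3, use ∫_0^L sin²(kπx/L) dx = L/2 and ∫_0^L cos²(kπx/L) dx = L/2.
u² = 25/16·sin²(6*π/7·x) and (u')² = 225*π^2/196·cos²(6*π/7·x), and each of sin², cos² integrates to L/2 = 7/4 over (0, 7/2).
∫_0^7/2 u² dx = 175/64, so ||u||_L² = 5*sqrt(7)/8.
∫_0^7/2 (u')² dx = 225*π^2/112, so ||u'||_L² = 15*sqrt(7)*π/28.
Ratio ||u||_L² / ||u'||_L² = 7/(6*π).
Sharp Poincaré constant on H^1_0(0, 7/2) is C_P = L/π = 7/(2*π), achieved by sin(2*π/7·x).
This is the k = 3 harmonic; the ratio L/(kπ) is strictly less than C_P = L/π, consistent with the sharp inequality ||u||_L² ≤ C_P ||u'||_L².


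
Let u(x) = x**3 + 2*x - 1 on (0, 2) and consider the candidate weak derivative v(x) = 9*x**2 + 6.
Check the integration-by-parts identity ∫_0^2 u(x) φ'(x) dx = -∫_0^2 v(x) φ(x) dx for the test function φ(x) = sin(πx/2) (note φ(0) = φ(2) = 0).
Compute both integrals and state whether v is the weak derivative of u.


LHS = -32/π + 96/π^3, RHS = -96/π + 288/π^3. No, v is not the weak derivative of u.

u(x) = x**3 + 2*x - 1, classical derivative u'(x) = 3*x**2 + 2.
φ(x) = sin(πx/2), so φ'(x) = π*cos(π*x/2)/2.
Note φ(0) = φ(2) = 0, so the boundary term u·φ vanishes.
LHS = ∫_0^2 u(x) φ'(x) dx = ∫_0^2 (π*x^3*cos(π*x/2)/2 + π*x*cos(π*x/2) - π*cos(π*x/2)/2) dx. Term by term:
  ∫_0^2 -π*cos(π*x/2)/2 dx = 0;  ∫_0^2 π*x*cos(π*x/2) dx = -8/π;  ∫_0^2 π*x^3*cos(π*x/2)/2 dx = -24/π + 96/π^3.
Sum: 0 − 8/π + -24/π + 96/π^3 = -32/π + 96/π^3.
So LHS = -32/π + 96/π^3.
∫_0^2 v(x) φ(x) dx = ∫_0^2 (9*x^2*sin(π*x/2) + 6*sin(π*x/2)) dx. Term by term:
  ∫_0^2 6*sin(π*x/2) dx = 24/π;  ∫_0^2 9*x^2*sin(π*x/2) dx = -288/π^3 + 72/π.
Sum: 24/π + -288/π^3 + 72/π = -288/π^3 + 96/π.
So RHS = -∫_0^2 v(x) φ(x) dx = -96/π + 288/π^3.
LHS − RHS = -192/π^3 + 64/π ≠ 0, so the identity fails.
(For a valid weak derivative the identity must hold for EVERY test function, in particular this one. The failure shows v is NOT the weak derivative of u.)
Correct weak derivative would be u'(x) = 3*x**2 + 2.


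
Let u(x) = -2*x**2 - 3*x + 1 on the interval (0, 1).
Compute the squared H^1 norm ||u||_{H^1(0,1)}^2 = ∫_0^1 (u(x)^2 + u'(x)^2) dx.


||u||_{H^1}^2 = 149/5

The H^1 norm (squared) on an interval (0, L) is
  ||u||_{H^1}^2 = ∫_0^L u(x)^2 dx + ∫_0^L u'(x)^2 dx.
Compute u'(x) = -4*x - 3.
Then u(x)^2 = 4*x**4 + 12*x**3 + 5*x**2 - 6*x + 1 and u'(x)^2 = 16*x**2 + 24*x + 9.
Integrate each monomial from 0 to 1 using ∫_0^1 c·x^n dx = c·1^(n+1)/(n+1):
  ∫_0^1 u(x)^2 dx = ∫_0^1 (4*x^4 + 12*x^3 + 5*x^2 - 6*x + 1) dx. Term by term:
    ∫_0^1 4*x^4 dx = 4/5;  ∫_0^1 12*x^3 dx = 3;  ∫_0^1 5*x^2 dx = 5/3;
    ∫_0^1 -6*x dx = -3;  ∫_0^1 1 dx = 1.
  Sum: 4/5 + 3 + 5/3 − 3 + 1 = 52/15.
  ∫_0^1 u'(x)^2 dx = ∫_0^1 (16*x^2 + 24*x + 9) dx. Term by term:
    ∫_0^1 16*x^2 dx = 16/3;  ∫_0^1 24*x dx = 12;  ∫_0^1 9 dx = 9.
  Sum: 16/3 + 12 + 9 = 79/3.
Adding: ||u||_{H^1}^2 = 52/15 + 79/3 = 149/5.


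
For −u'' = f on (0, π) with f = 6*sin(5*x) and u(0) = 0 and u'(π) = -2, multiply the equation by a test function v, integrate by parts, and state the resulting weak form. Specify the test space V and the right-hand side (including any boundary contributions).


V = {v ∈ H^1(0, π) : v(0) = 0} (test functions vanish at x = 0 where u is specified); weak form: ∫_0^π u'v' dx = ∫_0^π (6*sin(5*x)) v dx − 2·v(π) for all v ∈ V.

Multiply both sides by a test function v and integrate from 0 to π:
  ∫_0^π −u''(x) v(x) dx = ∫_0^π f(x) v(x) dx.
Integrate the LHS by parts once:
  ∫_0^π −u'' v dx = −[u'(x) v(x)]_0^π + ∫_0^π u'(x) v'(x) dx.
Thus ∫_0^π u'(x) v'(x) dx = ∫_0^π f(x) v(x) dx + [u'(x) v(x)]_0^π.
Choose V so that boundary terms are either known or forced to vanish.
Mixed BC: u(0) = 0 (Dirichlet) and u'(π) = -2 (Neumann). Define V = {v ∈ H^1(0, π) : v(0) = 0}. Then [u' v]_0^π = u'(π)·v(π) − u'(0)·0 = − 2·v(π).
Weak formulation: find u (satisfying any essential BC) such that ∫_0^π u'(x) v'(x) dx = ∫_0^π f v dx − 2·v(π) for all v ∈ V (Dirichlet at 0 absorbed into V; Neumann datum at x = π contributes the boundary term).
Substituting f(x) = 6*sin(5*x), the right-hand side is ∫_0^π (6*sin(5*x)) v dx − 2·v(π).


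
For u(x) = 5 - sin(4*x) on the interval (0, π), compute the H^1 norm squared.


||u||_{H^1(0,π)}^2 = 67*π/2

u'(x) = -4*cos(4*x).
Expand u² and (u')² and integrate term by term on (0, π), using: for integers n ≥ 1, ∫_0^π sin²(nx) dx = ∫_0^π cos²(nx) dx = π/2; for n ≠ n', ∫_0^π sin(nx)sin(n'x) dx = ∫_0^π cos(nx)cos(n'x) dx = 0; and by product-to-sum, ∫_0^π sin(nx)cos(n'x) dx = ½∫_0^π [sin((n+n')x) + sin((n−n')x)] dx, which is 0 when n+n' is even and 2n/(n²−n'²) when n+n' is odd (it need not vanish on (0, π)). For the constant mode: ∫_0^π 1 dx = π, ∫_0^π cos(nx) dx = 0, ∫_0^π sin(nx) dx = (1−(−1)^n)/n.
  u² squared terms: (5)²·∫1 dx = 25·π = 25*π;  (-1)²·∫sin(4x)² dx = 1·π/2 = π/2.
  u² cross terms: 2·(5)·(-1)·∫1·sin(4x) dx = -10·(0) = 0.
  So ∫_0^π u² dx = 25*π + π/2 + 0 = 51*π/2.
  (u')² squared terms: (-4)²·∫cos(4x)² dx = 16·π/2 = 8*π.
  So ∫_0^π (u')² dx = 8*π.
||u||_{H^1}^2 = (51*π/2) + (8*π) = 67*π/2.


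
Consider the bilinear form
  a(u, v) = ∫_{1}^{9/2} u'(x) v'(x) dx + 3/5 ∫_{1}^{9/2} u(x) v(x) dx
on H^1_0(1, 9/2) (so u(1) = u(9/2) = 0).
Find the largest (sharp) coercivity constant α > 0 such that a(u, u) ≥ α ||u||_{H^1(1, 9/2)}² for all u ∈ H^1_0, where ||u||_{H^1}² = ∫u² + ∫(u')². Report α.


α = (147 + 20*π^2)/(5*(4*π^2 + 49))

Coercivity of a(·,·) on H^1_0(1, 9/2) means a(u, u) ≥ α ||u||_{H^1}² for every u ∈ H^1_0.
The interval has length L = 7/2, and Poincaré/coercivity depend only on L. Here a(u, u) = ∫(u')² + (3/5)·∫u².
Here 0 < c = 3/5 < 1. The condition a(u,u) ≥ α||u||_{H^1}² reads (1−α)∫(u')² ≥ (α−c)∫u². Any admissible α is ≤ 1 (rapidly oscillating u have ∫u²/∫(u')² → 0), and α = 1 would force 0 ≥ (1−c)∫u², impossible since c < 1; so 1−α > 0. By the sharp Poincaré inequality on H^1_0 of an interval of length L, ∫(u')² ≥ (π/L)²∫u² with equality for the first sine mode sin(π(x−x₀)/L) (x₀ the left endpoint), so the inequality holds for all u iff (1−α)(π/L)² ≥ α − c, i.e. α ≤ ((π/L)² + c)/((π/L)² + 1) = (1 + c(L/π)²)/(1 + (L/π)²). With (π/L)² = 4*π^2/49 and c = 3/5, the largest admissible constant is α = ((π/L)² + c)/((π/L)² + 1).
Simplifying, α = (147 + 20*π^2)/(5*(4*π^2 + 49)).


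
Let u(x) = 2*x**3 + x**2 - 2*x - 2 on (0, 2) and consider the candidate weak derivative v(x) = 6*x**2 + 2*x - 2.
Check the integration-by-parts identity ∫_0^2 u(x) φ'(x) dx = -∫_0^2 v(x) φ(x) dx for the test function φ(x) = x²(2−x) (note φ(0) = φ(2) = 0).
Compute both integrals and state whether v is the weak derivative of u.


LHS = -40/3, RHS = -40/3. Yes, v = u' weakly.

u(x) = 2*x**3 + x**2 - 2*x - 2, classical derivative u'(x) = 6*x**2 + 2*x - 2.
φ(x) = x²(2−x), so φ'(x) = x*(4 - 3*x).
Note φ(0) = φ(2) = 0, so the boundary term u·φ vanishes.
LHS = ∫_0^2 u(x) φ'(x) dx = ∫_0^2 (-6*x^5 + 5*x^4 + 10*x^3 - 2*x^2 - 8*x) dx. Term by term:
  ∫_0^2 -6*x^5 dx = -64;  ∫_0^2 5*x^4 dx = 32;  ∫_0^2 10*x^3 dx = 40;
  ∫_0^2 -2*x^2 dx = -16/3;  ∫_0^2 -8*x dx = -16.
Sum: -64 + 32 + 40 − 16/3 − 16 = -40/3.
So LHS = -40/3.
∫_0^2 v(x) φ(x) dx = ∫_0^2 (-6*x^5 + 10*x^4 + 6*x^3 - 4*x^2) dx. Term by term:
  ∫_0^2 -6*x^5 dx = -64;  ∫_0^2 10*x^4 dx = 64;  ∫_0^2 6*x^3 dx = 24;
  ∫_0^2 -4*x^2 dx = -32/3.
Sum: -64 + 64 + 24 − 32/3 = 40/3.
So RHS = -∫_0^2 v(x) φ(x) dx = -40/3.
LHS = RHS, so the identity holds for this test φ.
Moreover u is smooth here and v(x) = u'(x) = 6*x**2 + 2*x - 2 pointwise, so the identity holds for every test function. Hence v is the weak derivative of u.


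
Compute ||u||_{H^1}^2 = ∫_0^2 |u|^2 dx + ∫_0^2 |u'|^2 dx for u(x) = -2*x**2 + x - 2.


||u||_{H^1}^2 = 934/15

The H^1 norm (squared) on an interval (0, L) is
  ||u||_{H^1}^2 = ∫_0^L u(x)^2 dx + ∫_0^L u'(x)^2 dx.
Compute u'(x) = 1 - 4*x.
Then u(x)^2 = 4*x**4 - 4*x**3 + 9*x**2 - 4*x + 4 and u'(x)^2 = 16*x**2 - 8*x + 1.
Integrate each monomial from 0 to 2 using ∫_0^2 c·x^n dx = c·2^(n+1)/(n+1):
  ∫_0^2 u(x)^2 dx = ∫_0^2 (4*x^4 - 4*x^3 + 9*x^2 - 4*x + 4) dx. Term by term:
    ∫_0^2 4*x^4 dx = 128/5;  ∫_0^2 -4*x^3 dx = -16;  ∫_0^2 9*x^2 dx = 24;
    ∫_0^2 -4*x dx = -8;  ∫_0^2 4 dx = 8.
  Sum: 128/5 − 16 + 24 − 8 + 8 = 168/5.
  ∫_0^2 u'(x)^2 dx = ∫_0^2 (16*x^2 - 8*x + 1) dx. Term by term:
    ∫_0^2 16*x^2 dx = 128/3;  ∫_0^2 -8*x dx = -16;  ∫_0^2 1 dx = 2.
  Sum: 128/3 − 16 + 2 = 86/3.
Adding: ||u||_{H^1}^2 = 168/5 + 86/3 = 934/15.


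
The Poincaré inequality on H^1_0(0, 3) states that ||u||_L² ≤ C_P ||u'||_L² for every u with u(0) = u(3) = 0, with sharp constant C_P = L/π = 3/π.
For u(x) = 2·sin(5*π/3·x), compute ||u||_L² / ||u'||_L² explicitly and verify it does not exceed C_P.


||u||_L² / ||u'||_L² = 3/(5*π) < C_P = 3/π.

u(x) = 2·sin(5*π/3·x), so u'(x) = 10*π*cos(5*π*x/3)/3.
Writing u(x) = A·sin(kπx/L) with A = 2 and k = 5, use ∫_0^L sin²(kπx/L) dx = L/2 and ∫_0^L cos²(kπx/L) dx = L/2.
u² = 4·sin²(5*π/3·x) and (u')² = 100*π^2/9·cos²(5*π/3·x), and each of sin², cos² integrates to L/2 = 3/2 over (0, 3).
∫_0^3 u² dx = 6, so ||u||_L² = sqrt(6).
∫_0^3 (u')² dx = 50*π^2/3, so ||u'||_L² = 5*sqrt(6)*π/3.
Ratio ||u||_L² / ||u'||_L² = 3/(5*π).
Sharp Poincaré constant on H^1_0(0, 3) is C_P = L/π = 3/π, achieved by sin(π/3·x).
This is the k = 5 harmonic; the ratio L/(kπ) is strictly less than C_P = L/π, consistent with the sharp inequality ||u||_L² ≤ C_P ||u'||_L².


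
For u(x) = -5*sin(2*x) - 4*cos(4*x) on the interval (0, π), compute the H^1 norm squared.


||u||_{H^1(0,π)}^2 = 397*π/2

u'(x) = 16*sin(4*x) - 10*cos(2*x).
Expand u² and (u')² and integrate term by term on (0, π), using: for integers n ≥ 1, ∫_0^π sin²(nx) dx = ∫_0^π cos²(nx) dx = π/2; for n ≠ n', ∫_0^π sin(nx)sin(n'x) dx = ∫_0^π cos(nx)cos(n'x) dx = 0; and by product-to-sum, ∫_0^π sin(nx)cos(n'x) dx = ½∫_0^π [sin((n+n')x) + sin((n−n')x)] dx, which is 0 when n+n' is even and 2n/(n²−n'²) when n+n' is odd (it need not vanish on (0, π)).
  u² squared terms: (-5)²·∫sin(2x)² dx = 25·π/2 = 25*π/2;  (-4)²·∫cos(4x)² dx = 16·π/2 = 8*π.
  u² cross terms: 2·(-5)·(-4)·∫sin(2x)·cos(4x) dx = 40·(0) = 0.
  So ∫_0^π u² dx = 25*π/2 + 8*π + 0 = 41*π/2.
  (u')² squared terms: (-10)²·∫cos(2x)² dx = 100·π/2 = 50*π;  (16)²·∫sin(4x)² dx = 256·π/2 = 128*π.
  (u')² cross terms: 2·(-10)·(16)·∫cos(2x)·sin(4x) dx = -320·(0) = 0.
  So ∫_0^π (u')² dx = 50*π + 128*π + 0 = 178*π.
||u||_{H^1}^2 = (41*π/2) + (178*π) = 397*π/2.


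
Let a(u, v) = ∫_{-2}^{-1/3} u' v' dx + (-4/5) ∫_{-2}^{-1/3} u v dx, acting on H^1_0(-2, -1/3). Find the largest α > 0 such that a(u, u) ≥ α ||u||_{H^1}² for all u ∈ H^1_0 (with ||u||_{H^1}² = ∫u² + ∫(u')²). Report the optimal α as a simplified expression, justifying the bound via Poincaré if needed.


α = (-20 + 9*π^2)/(25 + 9*π^2)

Coercivity of a(·,·) on H^1_0(-2, -1/3) means a(u, u) ≥ α ||u||_{H^1}² for every u ∈ H^1_0.
The interval has length L = 5/3, and Poincaré/coercivity depend only on L. Here a(u, u) = ∫(u')² + (-4/5)·∫u².
Here c = -4/5 < 0 with |c| < (π/L)² = 9*π^2/25, so coercivity still holds. The condition a(u,u) ≥ α||u||_{H^1}² reads (1−α)∫(u')² ≥ (α−c)∫u². Any admissible α is ≤ 1 (rapidly oscillating u have ∫u²/∫(u')² → 0), and α = 1 would force 0 ≥ (1−c)∫u², impossible since c < 1; so 1−α > 0. By the sharp Poincaré inequality on H^1_0 of an interval of length L, ∫(u')² ≥ (π/L)²∫u² with equality for the first sine mode sin(π(x−x₀)/L) (x₀ the left endpoint), so the inequality holds for all u iff (1−α)(π/L)² ≥ α − c, i.e. α ≤ ((π/L)² + c)/((π/L)² + 1) = (1 + c(L/π)²)/(1 + (L/π)²). (Direct route, valid since c ≤ 0: Poincaré gives c∫u² ≥ c(L/π)²∫(u')², so a(u,u) ≥ (1 + c(L/π)²)∫(u')², while ||u||_{H^1}² ≤ (1 + (L/π)²)∫(u')²; dividing yields the same α.) With (π/L)² = 9*π^2/25 and c = -4/5, the largest admissible constant is α = ((π/L)² + c)/((π/L)² + 1).
Simplifying, α = (-20 + 9*π^2)/(25 + 9*π^2).


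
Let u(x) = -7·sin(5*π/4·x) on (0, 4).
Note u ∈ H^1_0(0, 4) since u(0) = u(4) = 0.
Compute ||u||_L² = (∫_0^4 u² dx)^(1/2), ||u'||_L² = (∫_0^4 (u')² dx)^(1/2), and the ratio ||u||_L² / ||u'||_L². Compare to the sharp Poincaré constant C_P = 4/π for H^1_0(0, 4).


||u||_L² / ||u'||_L² = 4/(5*π) < C_P = 4/π.

u(x) = -7·sin(5*π/4·x), so u'(x) = -35*π*cos(5*π*x/4)/4.
Writing u(x) = A·sin(kπx/L) with A = -7 and k = 5, use ∫_0^L sin²(kπx/L) dx = L/2 and ∫_0^L cos²(kπx/L) dx = L/2.
u² = 49·sin²(5*π/4·x) and (u')² = 1225*π^2/16·cos²(5*π/4·x), and each of sin², cos² integrates to L/2 = 2 over (0, 4).
∫_0^4 u² dx = 98, so ||u||_L² = 7*sqrt(2).
∫_0^4 (u')² dx = 1225*π^2/8, so ||u'||_L² = 35*sqrt(2)*π/4.
Ratio ||u||_L² / ||u'||_L² = 4/(5*π).
Sharp Poincaré constant on H^1_0(0, 4) is C_P = L/π = 4/π, achieved by sin(π/4·x).
This is the k = 5 harmonic; the ratio L/(kπ) is strictly less than C_P = L/π, consistent with the sharp inequality ||u||_L² ≤ C_P ||u'||_L².


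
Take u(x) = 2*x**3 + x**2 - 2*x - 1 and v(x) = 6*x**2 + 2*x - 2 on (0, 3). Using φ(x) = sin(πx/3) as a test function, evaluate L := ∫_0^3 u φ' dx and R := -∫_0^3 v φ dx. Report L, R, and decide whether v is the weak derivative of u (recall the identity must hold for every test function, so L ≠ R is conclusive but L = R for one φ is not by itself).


LHS = -168/π + 648/π^3, RHS = -168/π + 648/π^3. Yes, v = u' weakly.

u(x) = 2*x**3 + x**2 - 2*x - 1, classical derivative u'(x) = 6*x**2 + 2*x - 2.
φ(x) = sin(πx/3), so φ'(x) = π*cos(π*x/3)/3.
Note φ(0) = φ(3) = 0, so the boundary term u·φ vanishes.
LHS = ∫_0^3 u(x) φ'(x) dx = ∫_0^3 (2*π*x^3*cos(π*x/3)/3 + π*x^2*cos(π*x/3)/3 - 2*π*x*cos(π*x/3)/3 - π*cos(π*x/3)/3) dx. Term by term:
  ∫_0^3 -π*cos(π*x/3)/3 dx = 0;  ∫_0^3 -2*π*x*cos(π*x/3)/3 dx = 12/π;  ∫_0^3 π*x^2*cos(π*x/3)/3 dx = -18/π;
  ∫_0^3 2*π*x^3*cos(π*x/3)/3 dx = -162/π + 648/π^3.
Sum: 0 + 12/π − 18/π + -162/π + 648/π^3 = -168/π + 648/π^3.
So LHS = -168/π + 648/π^3.
∫_0^3 v(x) φ(x) dx = ∫_0^3 (6*x^2*sin(π*x/3) + 2*x*sin(π*x/3) - 2*sin(π*x/3)) dx. Term by term:
  ∫_0^3 -2*sin(π*x/3) dx = -12/π;  ∫_0^3 2*x*sin(π*x/3) dx = 18/π;  ∫_0^3 6*x^2*sin(π*x/3) dx = -648/π^3 + 162/π.
Sum: -12/π + 18/π + -648/π^3 + 162/π = -648/π^3 + 168/π.
So RHS = -∫_0^3 v(x) φ(x) dx = -168/π + 648/π^3.
LHS = RHS, so the identity holds for this test φ.
Moreover u is smooth here and v(x) = u'(x) = 6*x**2 + 2*x - 2 pointwise, so the identity holds for every test function. Hence v is the weak derivative of u.


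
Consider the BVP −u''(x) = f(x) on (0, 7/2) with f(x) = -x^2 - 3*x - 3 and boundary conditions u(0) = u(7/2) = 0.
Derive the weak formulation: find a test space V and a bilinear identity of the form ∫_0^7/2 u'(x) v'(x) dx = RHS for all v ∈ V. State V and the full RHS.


V = H^1_0(0, 7/2) (so v(0) = v(7/2) = 0); weak form: ∫_0^7/2 u'v' dx = ∫_0^7/2 (-x^2 - 3*x - 3) v dx for all v ∈ V.

Multiply both sides by a test function v and integrate from 0 to 7/2:
  ∫_0^7/2 −u''(x) v(x) dx = ∫_0^7/2 f(x) v(x) dx.
Integrate the LHS by parts once:
  ∫_0^7/2 −u'' v dx = −[u'(x) v(x)]_0^7/2 + ∫_0^7/2 u'(x) v'(x) dx.
Thus ∫_0^7/2 u'(x) v'(x) dx = ∫_0^7/2 f(x) v(x) dx + [u'(x) v(x)]_0^7/2.
Choose V so that boundary terms are either known or forced to vanish.
u is Dirichlet: u(0) = u(7/2) = 0. Let V = H^1_0(0, 7/2); then v(0) = v(7/2) = 0, and [u' v]_0^7/2 = 0.
Weak formulation: find u (satisfying any essential BC) such that ∫_0^7/2 u'(x) v'(x) dx = ∫_0^7/2 f v dx for all v ∈ V.
Substituting f(x) = -x^2 - 3*x - 3, the right-hand side is ∫_0^7/2 (-x^2 - 3*x - 3) v dx.


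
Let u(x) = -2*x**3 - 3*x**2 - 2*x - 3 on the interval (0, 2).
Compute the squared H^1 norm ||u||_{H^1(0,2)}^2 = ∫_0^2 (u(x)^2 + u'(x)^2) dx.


||u||_{H^1}^2 = 130306/105

The H^1 norm (squared) on an interval (0, L) is
  ||u||_{H^1}^2 = ∫_0^L u(x)^2 dx + ∫_0^L u'(x)^2 dx.
Compute u'(x) = -6*x**2 - 6*x - 2.
Then u(x)^2 = 4*x**6 + 12*x**5 + 17*x**4 + 24*x**3 + 22*x**2 + 12*x + 9 and u'(x)^2 = 36*x**4 + 72*x**3 + 60*x**2 + 24*x + 4.
Integrate each monomial from 0 to 2 using ∫_0^2 c·x^n dx = c·2^(n+1)/(n+1):
  ∫_0^2 u(x)^2 dx = ∫_0^2 (4*x^6 + 12*x^5 + 17*x^4 + 24*x^3 + 22*x^2 + 12*x + 9) dx. Term by term:
    ∫_0^2 4*x^6 dx = 512/7;  ∫_0^2 12*x^5 dx = 128;  ∫_0^2 17*x^4 dx = 544/5;
    ∫_0^2 24*x^3 dx = 96;  ∫_0^2 22*x^2 dx = 176/3;  ∫_0^2 12*x dx = 24;
    ∫_0^2 9 dx = 18.
  Sum: 512/7 + 128 + 544/5 + 96 + 176/3 + 24 + 18 = 53194/105.
  ∫_0^2 u'(x)^2 dx = ∫_0^2 (36*x^4 + 72*x^3 + 60*x^2 + 24*x + 4) dx. Term by term:
    ∫_0^2 36*x^4 dx = 1152/5;  ∫_0^2 72*x^3 dx = 288;  ∫_0^2 60*x^2 dx = 160;
    ∫_0^2 24*x dx = 48;  ∫_0^2 4 dx = 8.
  Sum: 1152/5 + 288 + 160 + 48 + 8 = 3672/5.
Adding: ||u||_{H^1}^2 = 53194/105 + 3672/5 = 130306/105.


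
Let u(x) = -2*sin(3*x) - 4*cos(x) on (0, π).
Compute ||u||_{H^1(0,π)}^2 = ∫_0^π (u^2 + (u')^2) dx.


||u||_{H^1(0,π)}^2 = 36*π

u'(x) = 4*sin(x) - 6*cos(3*x).
Expand u² and (u')² and integrate term by term on (0, π), using: for integers n ≥ 1, ∫_0^π sin²(nx) dx = ∫_0^π cos²(nx) dx = π/2; for n ≠ n', ∫_0^π sin(nx)sin(n'x) dx = ∫_0^π cos(nx)cos(n'x) dx = 0; and by product-to-sum, ∫_0^π sin(nx)cos(n'x) dx = ½∫_0^π [sin((n+n')x) + sin((n−n')x)] dx, which is 0 when n+n' is even and 2n/(n²−n'²) when n+n' is odd (it need not vanish on (0, π)).
  u² squared terms: (-4)²·∫cos(x)² dx = 16·π/2 = 8*π;  (-2)²·∫sin(3x)² dx = 4·π/2 = 2*π.
  u² cross terms: 2·(-4)·(-2)·∫cos(x)·sin(3x) dx = 16·(0) = 0.
  So ∫_0^π u² dx = 8*π + 2*π + 0 = 10*π.
  (u')² squared terms: (-6)²·∫cos(3x)² dx = 36·π/2 = 18*π;  (4)²·∫sin(x)² dx = 16·π/2 = 8*π.
  (u')² cross terms: 2·(-6)·(4)·∫cos(3x)·sin(x) dx = -48·(0) = 0.
  So ∫_0^π (u')² dx = 18*π + 8*π + 0 = 26*π.
||u||_{H^1}^2 = (10*π) + (26*π) = 36*π.


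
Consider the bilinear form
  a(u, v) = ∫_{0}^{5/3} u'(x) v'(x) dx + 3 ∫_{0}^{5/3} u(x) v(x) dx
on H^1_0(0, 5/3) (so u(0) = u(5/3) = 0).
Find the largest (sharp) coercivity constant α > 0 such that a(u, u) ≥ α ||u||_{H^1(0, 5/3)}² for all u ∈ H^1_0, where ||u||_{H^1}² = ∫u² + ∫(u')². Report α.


α = 1

Coercivity of a(·,·) on H^1_0(0, 5/3) means a(u, u) ≥ α ||u||_{H^1}² for every u ∈ H^1_0.
The interval has length L = 5/3, and Poincaré/coercivity depend only on L. Here a(u, u) = ∫(u')² + (3)·∫u².
Here c = 3 ≥ 1, so a(u,u) = ∫(u')² + c∫u² ≥ ∫(u')² + ∫u² = ||u||_{H^1}², i.e. α = 1 works. No larger α is possible: a(u,u) ≥ α||u||_{H^1}² means (1−α)∫(u')² ≥ (α−c)∫u², and for the modes u_n = sin(nπ(x−x₀)/L) (x₀ the left endpoint) one has ∫u_n²/∫(u_n')² = (L/(nπ))² → 0, so a(u_n,u_n)/||u_n||_{H^1}² → 1. Hence the optimal constant is α = 1.
Therefore α = 1.


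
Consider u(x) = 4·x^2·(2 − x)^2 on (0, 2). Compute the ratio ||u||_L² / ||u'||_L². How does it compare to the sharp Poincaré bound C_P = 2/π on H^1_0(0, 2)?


||u||_L² / ||u'||_L² = sqrt(3)/3 < C_P = 2/π.

u(x) = 4·x^2·(2 − x)^2, so u'(x) = 16*x*(x - 2)*(x - 1).
u(x) = 4·x^2·(2 − x)^2 vanishes at x = 0 and x = 2, so u ∈ H^1_0(0, 2). Differentiate via the product rule and integrate the resulting polynomials term by term.
  ∫_0^2 u² dx = ∫_0^2 (16*x^8 - 128*x^7 + 384*x^6 - 512*x^5 + 256*x^4) dx. Term by term:
    ∫_0^2 16*x^8 dx = 8192/9;  ∫_0^2 -128*x^7 dx = -4096;  ∫_0^2 384*x^6 dx = 49152/7;
    ∫_0^2 -512*x^5 dx = -16384/3;  ∫_0^2 256*x^4 dx = 8192/5.
  Sum: 8192/9 − 4096 + 49152/7 − 16384/3 + 8192/5 = 4096/315.
  ∫_0^2 (u')² dx = ∫_0^2 (256*x^6 - 1536*x^5 + 3328*x^4 - 3072*x^3 + 1024*x^2) dx. Term by term:
    ∫_0^2 256*x^6 dx = 32768/7;  ∫_0^2 -1536*x^5 dx = -16384;  ∫_0^2 3328*x^4 dx = 106496/5;
    ∫_0^2 -3072*x^3 dx = -12288;  ∫_0^2 1024*x^2 dx = 8192/3.
  Sum: 32768/7 − 16384 + 106496/5 − 12288 + 8192/3 = 4096/105.
∫_0^2 u² dx = 4096/315, so ||u||_L² = 64*sqrt(35)/105.
∫_0^2 (u')² dx = 4096/105, so ||u'||_L² = 64*sqrt(105)/105.
Ratio ||u||_L² / ||u'||_L² = sqrt(3)/3.
Sharp Poincaré constant on H^1_0(0, 2) is C_P = L/π = 2/π, achieved by sin(π/2·x).
A polynomial bump cannot attain the sharp Poincaré constant (only the first sine eigenfunction does), so the ratio is strictly less than C_P, consistent with ||u||_L² ≤ C_P ||u'||_L².


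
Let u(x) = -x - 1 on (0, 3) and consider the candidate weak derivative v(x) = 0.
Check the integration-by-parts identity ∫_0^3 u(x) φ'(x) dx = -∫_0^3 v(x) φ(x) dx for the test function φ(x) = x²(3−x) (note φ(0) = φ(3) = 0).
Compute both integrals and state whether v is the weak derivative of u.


LHS = 27/4, RHS = 0. No, v is not the weak derivative of u.

u(x) = -x - 1, classical derivative u'(x) = -1.
φ(x) = x²(3−x), so φ'(x) = 3*x*(2 - x).
Note φ(0) = φ(3) = 0, so the boundary term u·φ vanishes.
LHS = ∫_0^3 u(x) φ'(x) dx = ∫_0^3 (3*x^3 - 3*x^2 - 6*x) dx. Term by term:
  ∫_0^3 3*x^3 dx = 243/4;  ∫_0^3 -3*x^2 dx = -27;  ∫_0^3 -6*x dx = -27.
Sum: 243/4 − 27 − 27 = 27/4.
So LHS = 27/4.
∫_0^3 v(x) φ(x) dx = ∫_0^3 (0) dx. Term by term:
  ∫_0^3 0 dx = 0.
So RHS = -∫_0^3 v(x) φ(x) dx = 0.
LHS − RHS = 27/4 ≠ 0, so the identity fails.
(For a valid weak derivative the identity must hold for EVERY test function, in particular this one. The failure shows v is NOT the weak derivative of u.)
Correct weak derivative would be u'(x) = -1.


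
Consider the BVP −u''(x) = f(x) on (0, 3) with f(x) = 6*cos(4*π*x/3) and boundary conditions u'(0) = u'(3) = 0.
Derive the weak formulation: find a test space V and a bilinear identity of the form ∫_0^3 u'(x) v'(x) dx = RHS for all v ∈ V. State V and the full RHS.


V = H^1(0, 3) (no boundary constraint on v; u is determined up to an additive constant); weak form: ∫_0^3 u'v' dx = ∫_0^3 (6*cos(4*π*x/3)) v dx for all v ∈ V.

Multiply both sides by a test function v and integrate from 0 to 3:
  ∫_0^3 −u''(x) v(x) dx = ∫_0^3 f(x) v(x) dx.
Integrate the LHS by parts once:
  ∫_0^3 −u'' v dx = −[u'(x) v(x)]_0^3 + ∫_0^3 u'(x) v'(x) dx.
Thus ∫_0^3 u'(x) v'(x) dx = ∫_0^3 f(x) v(x) dx + [u'(x) v(x)]_0^3.
Choose V so that boundary terms are either known or forced to vanish.
u has homogeneous Neumann: u'(0) = u'(3) = 0. So [u' v]_0^3 = 0·v(3) − 0·v(0) = 0 for any v; take V = H^1(0, 3).
Weak formulation: find u (satisfying any essential BC) such that ∫_0^3 u'(x) v'(x) dx = ∫_0^3 f v dx for all v ∈ V (homogeneous Neumann, so boundary terms vanish).
Substituting f(x) = 6*cos(4*π*x/3), the right-hand side is ∫_0^3 (6*cos(4*π*x/3)) v dx.
Compatibility check (pure Neumann): taking v ≡ 1 ∈ V gives 0 = ∫_0^3 f dx + (0) − (0), i.e. ∫_0^3 f dx must equal u'(0) − u'(3) = 0. Indeed ∫_0^3 (6*cos(4*π*x/3)) dx = 0, so the data are compatible. The solution is then unique only up to an additive constant (fix it e.g. by requiring ∫_0^3 u dx = 0).


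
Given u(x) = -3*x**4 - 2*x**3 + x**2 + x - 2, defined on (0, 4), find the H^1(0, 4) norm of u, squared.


||u||_{H^1}^2 = 82007668/105

The H^1 norm (squared) on an interval (0, L) is
  ||u||_{H^1}^2 = ∫_0^L u(x)^2 dx + ∫_0^L u'(x)^2 dx.
Compute u'(x) = -12*x**3 - 6*x**2 + 2*x + 1.
Then u(x)^2 = 9*x**8 + 12*x**7 - 2*x**6 - 10*x**5 + 9*x**4 + 10*x**3 - 3*x**2 - 4*x + 4 and u'(x)^2 = 144*x**6 + 144*x**5 - 12*x**4 - 48*x**3 - 8*x**2 + 4*x + 1.
Integrate each monomial from 0 to 4 using ∫_0^4 c·x^n dx = c·4^(n+1)/(n+1):
  ∫_0^4 u(x)^2 dx = ∫_0^4 (9*x^8 + 12*x^7 - 2*x^6 - 10*x^5 + 9*x^4 + 10*x^3 - 3*x^2 - 4*x + 4) dx. Term by term:
    ∫_0^4 9*x^8 dx = 262144;  ∫_0^4 12*x^7 dx = 98304;  ∫_0^4 -2*x^6 dx = -32768/7;
    ∫_0^4 -10*x^5 dx = -20480/3;  ∫_0^4 9*x^4 dx = 9216/5;  ∫_0^4 10*x^3 dx = 640;
    ∫_0^4 -3*x^2 dx = -64;  ∫_0^4 -4*x dx = -32;  ∫_0^4 4 dx = 16.
  Sum: 262144 + 98304 − 32768/7 − 20480/3 + 9216/5 + 640 − 64 − 32 + 16 = 36891056/105.
  ∫_0^4 u'(x)^2 dx = ∫_0^4 (144*x^6 + 144*x^5 - 12*x^4 - 48*x^3 - 8*x^2 + 4*x + 1) dx. Term by term:
    ∫_0^4 144*x^6 dx = 2359296/7;  ∫_0^4 144*x^5 dx = 98304;  ∫_0^4 -12*x^4 dx = -12288/5;
    ∫_0^4 -48*x^3 dx = -3072;  ∫_0^4 -8*x^2 dx = -512/3;  ∫_0^4 4*x dx = 32;
    ∫_0^4 1 dx = 4.
  Sum: 2359296/7 + 98304 − 12288/5 − 3072 − 512/3 + 32 + 4 = 45116612/105.
Adding: ||u||_{H^1}^2 = 36891056/105 + 45116612/105 = 82007668/105.
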